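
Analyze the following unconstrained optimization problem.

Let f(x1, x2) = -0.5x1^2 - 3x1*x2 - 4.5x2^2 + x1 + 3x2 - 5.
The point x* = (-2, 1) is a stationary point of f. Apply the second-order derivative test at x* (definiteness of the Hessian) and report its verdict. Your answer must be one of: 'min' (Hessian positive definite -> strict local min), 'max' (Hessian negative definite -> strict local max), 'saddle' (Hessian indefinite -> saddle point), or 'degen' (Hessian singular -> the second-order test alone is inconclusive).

Compute the Hessian H = grad^2 f:
  H = [[-1, -3], [-3, -9]]
Verify stationarity: grad f(x*) = H x* + g = (0, 0).
Eigenvalues of H: -10, 0.
H has a zero eigenvalue (singular; negative semidefinite but not definite), so H is neither positive definite, negative definite, nor indefinite. The second-order test alone is inconclusive -> degen.
(Indeed, f is constant along the null direction of H through x*, so x* is not a strict local extremum.)

degen


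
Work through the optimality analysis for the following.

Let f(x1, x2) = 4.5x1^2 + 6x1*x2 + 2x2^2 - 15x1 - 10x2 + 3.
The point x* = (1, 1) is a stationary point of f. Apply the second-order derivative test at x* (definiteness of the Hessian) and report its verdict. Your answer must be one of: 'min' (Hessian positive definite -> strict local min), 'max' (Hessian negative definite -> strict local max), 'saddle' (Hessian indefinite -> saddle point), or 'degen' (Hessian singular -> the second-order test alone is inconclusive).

Compute the Hessian H = grad^2 f:
  H = [[9, 6], [6, 4]]
Verify stationarity: grad f(x*) = H x* + g = (0, 0).
Eigenvalues of H: 0, 13.
H has a zero eigenvalue (singular; positive semidefinite but not definite), so H is neither positive definite, negative definite, nor indefinite. The second-order test alone is inconclusive -> degen.
(Indeed, f is constant along the null direction of H through x*, so x* is not a strict local extremum.)

degen


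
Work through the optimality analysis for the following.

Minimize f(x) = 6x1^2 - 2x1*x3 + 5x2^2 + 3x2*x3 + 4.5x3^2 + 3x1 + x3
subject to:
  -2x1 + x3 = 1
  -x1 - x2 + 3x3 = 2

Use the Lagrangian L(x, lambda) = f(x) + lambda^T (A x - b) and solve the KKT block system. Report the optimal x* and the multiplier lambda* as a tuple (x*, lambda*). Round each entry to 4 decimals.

Form the Lagrangian:
  L(x, lambda) = (1/2) x^T Q x + c^T x + lambda^T (A x - b)
Stationarity (grad_x L = 0): Q x + c + A^T lambda = 0.
Primal feasibility: A x = b.

This gives the KKT block system:
  [ Q   A^T ] [ x     ]   [-c ]
  [ A    0  ] [ lambda ] = [ b ]

Solving the linear system:
  x*      = (-0.2629, -0.3143, 0.4743)
  lambda* = (0.3086, -1.72)
  f(x*)   = 1.4086

x* = (-0.2629, -0.3143, 0.4743), lambda* = (0.3086, -1.72)


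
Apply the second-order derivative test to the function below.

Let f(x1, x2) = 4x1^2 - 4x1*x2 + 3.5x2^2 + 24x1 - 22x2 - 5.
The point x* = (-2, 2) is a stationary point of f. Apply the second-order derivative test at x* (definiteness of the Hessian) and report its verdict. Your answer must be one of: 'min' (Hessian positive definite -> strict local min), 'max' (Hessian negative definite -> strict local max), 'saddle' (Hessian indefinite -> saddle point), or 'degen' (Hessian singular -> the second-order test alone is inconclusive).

Compute the Hessian H = grad^2 f:
  H = [[8, -4], [-4, 7]]
Verify stationarity: grad f(x*) = H x* + g = (0, 0).
Eigenvalues of H: 3.4689, 11.5311.
Both eigenvalues > 0, so H is positive definite -> x* is a strict local min.

min


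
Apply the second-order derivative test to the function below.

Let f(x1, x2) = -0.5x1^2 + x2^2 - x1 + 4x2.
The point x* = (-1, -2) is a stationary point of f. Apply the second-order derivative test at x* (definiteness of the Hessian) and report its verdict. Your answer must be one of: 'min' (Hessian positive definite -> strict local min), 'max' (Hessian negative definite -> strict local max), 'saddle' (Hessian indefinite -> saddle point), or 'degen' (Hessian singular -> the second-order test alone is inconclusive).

Compute the Hessian H = grad^2 f:
  H = [[-1, 0], [0, 2]]
Verify stationarity: grad f(x*) = H x* + g = (0, 0).
Eigenvalues of H: -1, 2.
Eigenvalues have mixed signs, so H is indefinite -> x* is a saddle point.

saddle


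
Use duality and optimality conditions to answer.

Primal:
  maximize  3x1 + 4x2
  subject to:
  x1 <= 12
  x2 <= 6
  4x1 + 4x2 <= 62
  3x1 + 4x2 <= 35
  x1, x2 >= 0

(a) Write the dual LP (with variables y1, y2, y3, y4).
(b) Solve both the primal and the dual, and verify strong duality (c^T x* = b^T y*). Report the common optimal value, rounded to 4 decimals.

The standard primal-dual pair for 'max c^T x s.t. A x <= b, x >= 0' is:
  Dual:  min b^T y  s.t.  A^T y >= c,  y >= 0.

So the dual LP is:
  minimize  12y1 + 6y2 + 62y3 + 35y4
  subject to:
    y1 + 4y3 + 3y4 >= 3
    y2 + 4y3 + 4y4 >= 4
    y1, y2, y3, y4 >= 0

Solving the primal: x* = (11.6667, 0).
  primal value c^T x* = 35.
Solving the dual: y* = (0, 0, 0, 1).
  dual value b^T y* = 35.
Strong duality: c^T x* = b^T y*. Confirmed.

35


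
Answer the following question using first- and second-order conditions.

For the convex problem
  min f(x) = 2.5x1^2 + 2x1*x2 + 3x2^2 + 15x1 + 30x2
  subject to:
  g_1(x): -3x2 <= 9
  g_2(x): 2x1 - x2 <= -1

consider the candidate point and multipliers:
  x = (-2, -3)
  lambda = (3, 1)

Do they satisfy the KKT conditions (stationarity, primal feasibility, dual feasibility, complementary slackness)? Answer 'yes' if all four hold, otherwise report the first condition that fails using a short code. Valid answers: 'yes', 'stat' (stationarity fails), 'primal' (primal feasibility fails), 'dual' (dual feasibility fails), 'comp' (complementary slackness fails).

Gradient of f: grad f(x) = Q x + c = (-1, 8)
Constraint values g_i(x) = a_i^T x - b_i:
  g_1((-2, -3)) = 0
  g_2((-2, -3)) = 0
Stationarity residual: grad f(x) + sum_i lambda_i a_i = (1, -2)
  -> stationarity FAILS
Primal feasibility (all g_i <= 0): OK
Dual feasibility (all lambda_i >= 0): OK
Complementary slackness (lambda_i * g_i(x) = 0 for all i): OK

Verdict: the first failing condition is stationarity -> stat.

stat


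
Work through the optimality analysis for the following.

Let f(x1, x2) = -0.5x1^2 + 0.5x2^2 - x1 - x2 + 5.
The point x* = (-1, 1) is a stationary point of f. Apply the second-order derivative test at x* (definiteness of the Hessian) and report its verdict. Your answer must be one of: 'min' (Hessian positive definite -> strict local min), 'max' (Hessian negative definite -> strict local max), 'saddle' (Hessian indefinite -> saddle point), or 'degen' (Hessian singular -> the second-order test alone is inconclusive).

Compute the Hessian H = grad^2 f:
  H = [[-1, 0], [0, 1]]
Verify stationarity: grad f(x*) = H x* + g = (0, 0).
Eigenvalues of H: -1, 1.
Eigenvalues have mixed signs, so H is indefinite -> x* is a saddle point.

saddle


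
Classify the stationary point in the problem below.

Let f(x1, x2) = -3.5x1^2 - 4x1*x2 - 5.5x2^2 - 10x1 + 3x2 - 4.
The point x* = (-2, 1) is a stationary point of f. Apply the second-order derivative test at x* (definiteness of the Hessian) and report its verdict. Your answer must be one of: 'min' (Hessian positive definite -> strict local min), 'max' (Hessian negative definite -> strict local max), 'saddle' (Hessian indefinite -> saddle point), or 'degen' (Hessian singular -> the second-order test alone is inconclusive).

Compute the Hessian H = grad^2 f:
  H = [[-7, -4], [-4, -11]]
Verify stationarity: grad f(x*) = H x* + g = (0, 0).
Eigenvalues of H: -13.4721, -4.5279.
Both eigenvalues < 0, so H is negative definite -> x* is a strict local max.

max


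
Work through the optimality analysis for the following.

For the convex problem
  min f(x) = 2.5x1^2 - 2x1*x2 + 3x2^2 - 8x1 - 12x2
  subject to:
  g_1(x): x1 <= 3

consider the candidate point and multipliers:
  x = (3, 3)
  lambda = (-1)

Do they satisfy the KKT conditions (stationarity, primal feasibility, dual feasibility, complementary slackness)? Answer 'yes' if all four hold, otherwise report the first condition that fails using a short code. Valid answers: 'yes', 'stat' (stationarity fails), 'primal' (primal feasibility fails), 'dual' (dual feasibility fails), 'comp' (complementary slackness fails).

Gradient of f: grad f(x) = Q x + c = (1, 0)
Constraint values g_i(x) = a_i^T x - b_i:
  g_1((3, 3)) = 0
Stationarity residual: grad f(x) + sum_i lambda_i a_i = (0, 0)
  -> stationarity OK
Primal feasibility (all g_i <= 0): OK
Dual feasibility (all lambda_i >= 0): FAILS
Complementary slackness (lambda_i * g_i(x) = 0 for all i): OK

Verdict: the first failing condition is dual_feasibility -> dual.

dual


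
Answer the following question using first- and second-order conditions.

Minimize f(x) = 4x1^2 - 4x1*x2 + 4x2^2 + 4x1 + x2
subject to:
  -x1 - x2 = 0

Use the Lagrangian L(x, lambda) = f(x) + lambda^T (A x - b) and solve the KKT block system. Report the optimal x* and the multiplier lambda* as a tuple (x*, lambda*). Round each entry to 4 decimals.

Form the Lagrangian:
  L(x, lambda) = (1/2) x^T Q x + c^T x + lambda^T (A x - b)
Stationarity (grad_x L = 0): Q x + c + A^T lambda = 0.
Primal feasibility: A x = b.

This gives the KKT block system:
  [ Q   A^T ] [ x     ]   [-c ]
  [ A    0  ] [ lambda ] = [ b ]

Solving the linear system:
  x*      = (-0.125, 0.125)
  lambda* = (2.5)
  f(x*)   = -0.1875

x* = (-0.125, 0.125), lambda* = (2.5)


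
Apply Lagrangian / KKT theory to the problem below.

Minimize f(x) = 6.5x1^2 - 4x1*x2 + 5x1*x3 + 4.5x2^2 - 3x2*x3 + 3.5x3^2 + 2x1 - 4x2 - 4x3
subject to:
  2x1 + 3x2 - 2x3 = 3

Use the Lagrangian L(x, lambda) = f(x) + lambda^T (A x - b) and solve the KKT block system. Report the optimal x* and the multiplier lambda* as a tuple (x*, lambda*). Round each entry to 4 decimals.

Form the Lagrangian:
  L(x, lambda) = (1/2) x^T Q x + c^T x + lambda^T (A x - b)
Stationarity (grad_x L = 0): Q x + c + A^T lambda = 0.
Primal feasibility: A x = b.

This gives the KKT block system:
  [ Q   A^T ] [ x     ]   [-c ]
  [ A    0  ] [ lambda ] = [ b ]

Solving the linear system:
  x*      = (0.2312, 1.1878, 0.5128)
  lambda* = (-1.409)
  f(x*)   = -1.0565

x* = (0.2312, 1.1878, 0.5128), lambda* = (-1.409)


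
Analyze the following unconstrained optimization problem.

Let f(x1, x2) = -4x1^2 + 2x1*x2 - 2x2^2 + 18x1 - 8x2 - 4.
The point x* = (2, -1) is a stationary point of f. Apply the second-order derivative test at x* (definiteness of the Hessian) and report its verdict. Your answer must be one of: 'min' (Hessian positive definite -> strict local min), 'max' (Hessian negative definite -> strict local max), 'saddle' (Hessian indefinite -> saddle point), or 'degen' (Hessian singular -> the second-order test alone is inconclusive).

Compute the Hessian H = grad^2 f:
  H = [[-8, 2], [2, -4]]
Verify stationarity: grad f(x*) = H x* + g = (0, 0).
Eigenvalues of H: -8.8284, -3.1716.
Both eigenvalues < 0, so H is negative definite -> x* is a strict local max.

max


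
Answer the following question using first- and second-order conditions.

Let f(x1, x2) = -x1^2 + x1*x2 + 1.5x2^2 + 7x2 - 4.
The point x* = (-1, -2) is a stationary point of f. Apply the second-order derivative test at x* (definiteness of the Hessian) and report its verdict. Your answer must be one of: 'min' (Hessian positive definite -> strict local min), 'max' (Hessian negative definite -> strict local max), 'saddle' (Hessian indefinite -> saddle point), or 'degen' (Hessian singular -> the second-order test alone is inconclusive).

Compute the Hessian H = grad^2 f:
  H = [[-2, 1], [1, 3]]
Verify stationarity: grad f(x*) = H x* + g = (0, 0).
Eigenvalues of H: -2.1926, 3.1926.
Eigenvalues have mixed signs, so H is indefinite -> x* is a saddle point.

saddle


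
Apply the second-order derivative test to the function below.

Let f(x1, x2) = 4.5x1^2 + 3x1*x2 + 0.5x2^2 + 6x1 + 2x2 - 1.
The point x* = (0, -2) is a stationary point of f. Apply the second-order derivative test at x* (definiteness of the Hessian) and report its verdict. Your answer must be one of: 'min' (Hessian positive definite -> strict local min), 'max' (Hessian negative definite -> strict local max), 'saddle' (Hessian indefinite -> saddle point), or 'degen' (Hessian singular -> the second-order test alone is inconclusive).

Compute the Hessian H = grad^2 f:
  H = [[9, 3], [3, 1]]
Verify stationarity: grad f(x*) = H x* + g = (0, 0).
Eigenvalues of H: 0, 10.
H has a zero eigenvalue (singular; positive semidefinite but not definite), so H is neither positive definite, negative definite, nor indefinite. The second-order test alone is inconclusive -> degen.
(Indeed, f is constant along the null direction of H through x*, so x* is not a strict local extremum.)

degen


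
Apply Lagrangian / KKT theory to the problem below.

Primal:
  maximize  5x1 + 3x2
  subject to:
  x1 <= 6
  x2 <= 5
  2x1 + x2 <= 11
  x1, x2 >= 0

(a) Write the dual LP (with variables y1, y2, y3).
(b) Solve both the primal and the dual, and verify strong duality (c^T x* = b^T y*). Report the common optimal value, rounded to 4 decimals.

The standard primal-dual pair for 'max c^T x s.t. A x <= b, x >= 0' is:
  Dual:  min b^T y  s.t.  A^T y >= c,  y >= 0.

So the dual LP is:
  minimize  6y1 + 5y2 + 11y3
  subject to:
    y1 + 2y3 >= 5
    y2 + y3 >= 3
    y1, y2, y3 >= 0

Solving the primal: x* = (3, 5).
  primal value c^T x* = 30.
Solving the dual: y* = (0, 0.5, 2.5).
  dual value b^T y* = 30.
Strong duality: c^T x* = b^T y*. Confirmed.

30


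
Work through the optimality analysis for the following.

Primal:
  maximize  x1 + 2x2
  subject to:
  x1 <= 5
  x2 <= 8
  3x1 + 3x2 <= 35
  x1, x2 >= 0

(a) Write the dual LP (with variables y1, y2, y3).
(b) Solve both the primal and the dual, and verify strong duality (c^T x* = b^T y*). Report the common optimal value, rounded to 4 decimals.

The standard primal-dual pair for 'max c^T x s.t. A x <= b, x >= 0' is:
  Dual:  min b^T y  s.t.  A^T y >= c,  y >= 0.

So the dual LP is:
  minimize  5y1 + 8y2 + 35y3
  subject to:
    y1 + 3y3 >= 1
    y2 + 3y3 >= 2
    y1, y2, y3 >= 0

Solving the primal: x* = (3.6667, 8).
  primal value c^T x* = 19.6667.
Solving the dual: y* = (0, 1, 0.3333).
  dual value b^T y* = 19.6667.
Strong duality: c^T x* = b^T y*. Confirmed.

19.6667


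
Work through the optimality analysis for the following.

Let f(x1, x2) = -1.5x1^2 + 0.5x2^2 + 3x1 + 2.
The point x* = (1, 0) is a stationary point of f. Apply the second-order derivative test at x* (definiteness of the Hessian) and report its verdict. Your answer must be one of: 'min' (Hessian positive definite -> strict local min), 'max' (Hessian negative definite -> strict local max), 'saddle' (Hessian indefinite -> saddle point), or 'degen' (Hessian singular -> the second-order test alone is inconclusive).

Compute the Hessian H = grad^2 f:
  H = [[-3, 0], [0, 1]]
Verify stationarity: grad f(x*) = H x* + g = (0, 0).
Eigenvalues of H: -3, 1.
Eigenvalues have mixed signs, so H is indefinite -> x* is a saddle point.

saddle


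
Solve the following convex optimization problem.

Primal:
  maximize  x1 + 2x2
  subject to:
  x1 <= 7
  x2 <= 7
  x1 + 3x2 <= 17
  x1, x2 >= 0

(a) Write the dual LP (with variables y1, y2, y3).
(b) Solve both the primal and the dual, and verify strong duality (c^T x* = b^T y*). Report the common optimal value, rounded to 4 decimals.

The standard primal-dual pair for 'max c^T x s.t. A x <= b, x >= 0' is:
  Dual:  min b^T y  s.t.  A^T y >= c,  y >= 0.

So the dual LP is:
  minimize  7y1 + 7y2 + 17y3
  subject to:
    y1 + y3 >= 1
    y2 + 3y3 >= 2
    y1, y2, y3 >= 0

Solving the primal: x* = (7, 3.3333).
  primal value c^T x* = 13.6667.
Solving the dual: y* = (0.3333, 0, 0.6667).
  dual value b^T y* = 13.6667.
Strong duality: c^T x* = b^T y*. Confirmed.

13.6667


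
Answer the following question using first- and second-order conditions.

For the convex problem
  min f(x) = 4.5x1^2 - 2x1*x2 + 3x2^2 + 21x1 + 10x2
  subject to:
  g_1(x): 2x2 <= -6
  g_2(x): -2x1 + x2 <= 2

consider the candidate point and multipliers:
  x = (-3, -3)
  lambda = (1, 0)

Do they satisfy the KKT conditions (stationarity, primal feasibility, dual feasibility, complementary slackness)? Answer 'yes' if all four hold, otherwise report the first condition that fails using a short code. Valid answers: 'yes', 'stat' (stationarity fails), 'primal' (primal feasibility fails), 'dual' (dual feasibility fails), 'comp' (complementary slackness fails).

Gradient of f: grad f(x) = Q x + c = (0, -2)
Constraint values g_i(x) = a_i^T x - b_i:
  g_1((-3, -3)) = 0
  g_2((-3, -3)) = 1
Stationarity residual: grad f(x) + sum_i lambda_i a_i = (0, 0)
  -> stationarity OK
Primal feasibility (all g_i <= 0): FAILS
Dual feasibility (all lambda_i >= 0): OK
Complementary slackness (lambda_i * g_i(x) = 0 for all i): OK

Verdict: the first failing condition is primal_feasibility -> primal.

primal


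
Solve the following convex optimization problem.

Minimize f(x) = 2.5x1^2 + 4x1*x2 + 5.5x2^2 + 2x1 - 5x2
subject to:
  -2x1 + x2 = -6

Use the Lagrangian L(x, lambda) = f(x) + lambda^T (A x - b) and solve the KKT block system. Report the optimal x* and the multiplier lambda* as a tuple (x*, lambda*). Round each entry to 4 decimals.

Form the Lagrangian:
  L(x, lambda) = (1/2) x^T Q x + c^T x + lambda^T (A x - b)
Stationarity (grad_x L = 0): Q x + c + A^T lambda = 0.
Primal feasibility: A x = b.

This gives the KKT block system:
  [ Q   A^T ] [ x     ]   [-c ]
  [ A    0  ] [ lambda ] = [ b ]

Solving the linear system:
  x*      = (2.5231, -0.9538)
  lambda* = (5.4)
  f(x*)   = 21.1077

x* = (2.5231, -0.9538), lambda* = (5.4)


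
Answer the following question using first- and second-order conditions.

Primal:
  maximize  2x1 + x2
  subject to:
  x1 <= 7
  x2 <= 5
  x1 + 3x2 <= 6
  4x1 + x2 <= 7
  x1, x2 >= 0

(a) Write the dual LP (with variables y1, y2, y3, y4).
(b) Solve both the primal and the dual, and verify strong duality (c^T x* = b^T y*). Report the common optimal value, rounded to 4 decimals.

The standard primal-dual pair for 'max c^T x s.t. A x <= b, x >= 0' is:
  Dual:  min b^T y  s.t.  A^T y >= c,  y >= 0.

So the dual LP is:
  minimize  7y1 + 5y2 + 6y3 + 7y4
  subject to:
    y1 + y3 + 4y4 >= 2
    y2 + 3y3 + y4 >= 1
    y1, y2, y3, y4 >= 0

Solving the primal: x* = (1.3636, 1.5455).
  primal value c^T x* = 4.2727.
Solving the dual: y* = (0, 0, 0.1818, 0.4545).
  dual value b^T y* = 4.2727.
Strong duality: c^T x* = b^T y*. Confirmed.

4.2727


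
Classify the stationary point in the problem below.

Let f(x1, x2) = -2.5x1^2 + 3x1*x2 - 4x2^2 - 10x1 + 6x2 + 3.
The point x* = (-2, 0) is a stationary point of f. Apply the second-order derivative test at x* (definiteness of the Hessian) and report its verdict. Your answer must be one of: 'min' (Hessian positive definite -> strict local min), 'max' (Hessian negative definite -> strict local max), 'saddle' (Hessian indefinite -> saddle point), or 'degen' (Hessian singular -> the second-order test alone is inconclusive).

Compute the Hessian H = grad^2 f:
  H = [[-5, 3], [3, -8]]
Verify stationarity: grad f(x*) = H x* + g = (0, 0).
Eigenvalues of H: -9.8541, -3.1459.
Both eigenvalues < 0, so H is negative definite -> x* is a strict local max.

max


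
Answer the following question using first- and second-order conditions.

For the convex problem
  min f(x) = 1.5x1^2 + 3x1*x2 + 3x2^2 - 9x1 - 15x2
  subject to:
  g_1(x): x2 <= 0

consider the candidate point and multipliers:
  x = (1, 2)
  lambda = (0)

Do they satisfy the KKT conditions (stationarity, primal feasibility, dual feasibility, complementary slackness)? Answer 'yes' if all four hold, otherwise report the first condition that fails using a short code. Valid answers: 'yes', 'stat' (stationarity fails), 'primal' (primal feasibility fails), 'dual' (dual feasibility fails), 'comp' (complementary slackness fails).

Gradient of f: grad f(x) = Q x + c = (0, 0)
Constraint values g_i(x) = a_i^T x - b_i:
  g_1((1, 2)) = 2
Stationarity residual: grad f(x) + sum_i lambda_i a_i = (0, 0)
  -> stationarity OK
Primal feasibility (all g_i <= 0): FAILS
Dual feasibility (all lambda_i >= 0): OK
Complementary slackness (lambda_i * g_i(x) = 0 for all i): OK

Verdict: the first failing condition is primal_feasibility -> primal.

primal


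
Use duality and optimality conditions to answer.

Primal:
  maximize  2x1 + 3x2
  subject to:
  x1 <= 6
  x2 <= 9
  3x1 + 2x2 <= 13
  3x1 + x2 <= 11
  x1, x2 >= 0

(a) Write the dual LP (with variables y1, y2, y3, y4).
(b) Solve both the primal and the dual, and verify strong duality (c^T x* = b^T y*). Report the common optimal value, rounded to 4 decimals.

The standard primal-dual pair for 'max c^T x s.t. A x <= b, x >= 0' is:
  Dual:  min b^T y  s.t.  A^T y >= c,  y >= 0.

So the dual LP is:
  minimize  6y1 + 9y2 + 13y3 + 11y4
  subject to:
    y1 + 3y3 + 3y4 >= 2
    y2 + 2y3 + y4 >= 3
    y1, y2, y3, y4 >= 0

Solving the primal: x* = (0, 6.5).
  primal value c^T x* = 19.5.
Solving the dual: y* = (0, 0, 1.5, 0).
  dual value b^T y* = 19.5.
Strong duality: c^T x* = b^T y*. Confirmed.

19.5


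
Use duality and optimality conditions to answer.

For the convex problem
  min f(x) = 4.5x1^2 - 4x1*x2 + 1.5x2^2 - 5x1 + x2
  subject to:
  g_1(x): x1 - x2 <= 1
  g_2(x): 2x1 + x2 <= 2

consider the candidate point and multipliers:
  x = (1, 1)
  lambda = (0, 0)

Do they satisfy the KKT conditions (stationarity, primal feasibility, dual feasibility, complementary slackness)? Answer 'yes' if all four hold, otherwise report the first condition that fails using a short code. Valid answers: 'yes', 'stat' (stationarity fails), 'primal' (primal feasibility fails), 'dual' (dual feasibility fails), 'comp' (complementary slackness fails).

Gradient of f: grad f(x) = Q x + c = (0, 0)
Constraint values g_i(x) = a_i^T x - b_i:
  g_1((1, 1)) = -1
  g_2((1, 1)) = 1
Stationarity residual: grad f(x) + sum_i lambda_i a_i = (0, 0)
  -> stationarity OK
Primal feasibility (all g_i <= 0): FAILS
Dual feasibility (all lambda_i >= 0): OK
Complementary slackness (lambda_i * g_i(x) = 0 for all i): OK

Verdict: the first failing condition is primal_feasibility -> primal.

primal


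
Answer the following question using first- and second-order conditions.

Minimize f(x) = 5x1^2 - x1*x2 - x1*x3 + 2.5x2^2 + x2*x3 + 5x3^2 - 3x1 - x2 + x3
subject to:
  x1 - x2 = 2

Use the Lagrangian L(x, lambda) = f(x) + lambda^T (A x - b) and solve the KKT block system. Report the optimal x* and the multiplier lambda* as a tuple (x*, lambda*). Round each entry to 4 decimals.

Form the Lagrangian:
  L(x, lambda) = (1/2) x^T Q x + c^T x + lambda^T (A x - b)
Stationarity (grad_x L = 0): Q x + c + A^T lambda = 0.
Primal feasibility: A x = b.

This gives the KKT block system:
  [ Q   A^T ] [ x     ]   [-c ]
  [ A    0  ] [ lambda ] = [ b ]

Solving the linear system:
  x*      = (0.9231, -1.0769, 0.1)
  lambda* = (-7.2077)
  f(x*)   = 6.4115

x* = (0.9231, -1.0769, 0.1), lambda* = (-7.2077)


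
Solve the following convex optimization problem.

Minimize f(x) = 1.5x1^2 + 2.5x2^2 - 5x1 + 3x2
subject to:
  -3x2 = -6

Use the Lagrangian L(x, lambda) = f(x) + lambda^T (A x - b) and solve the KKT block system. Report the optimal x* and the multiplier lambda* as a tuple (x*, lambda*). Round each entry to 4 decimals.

Form the Lagrangian:
  L(x, lambda) = (1/2) x^T Q x + c^T x + lambda^T (A x - b)
Stationarity (grad_x L = 0): Q x + c + A^T lambda = 0.
Primal feasibility: A x = b.

This gives the KKT block system:
  [ Q   A^T ] [ x     ]   [-c ]
  [ A    0  ] [ lambda ] = [ b ]

Solving the linear system:
  x*      = (1.6667, 2)
  lambda* = (4.3333)
  f(x*)   = 11.8333

x* = (1.6667, 2), lambda* = (4.3333)


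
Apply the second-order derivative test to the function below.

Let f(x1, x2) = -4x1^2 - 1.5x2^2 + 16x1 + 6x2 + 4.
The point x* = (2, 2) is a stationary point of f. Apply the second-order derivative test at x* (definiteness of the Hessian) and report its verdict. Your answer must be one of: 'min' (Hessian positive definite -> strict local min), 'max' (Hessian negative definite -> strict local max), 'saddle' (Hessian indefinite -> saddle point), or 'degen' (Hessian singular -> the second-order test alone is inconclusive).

Compute the Hessian H = grad^2 f:
  H = [[-8, 0], [0, -3]]
Verify stationarity: grad f(x*) = H x* + g = (0, 0).
Eigenvalues of H: -8, -3.
Both eigenvalues < 0, so H is negative definite -> x* is a strict local max.

max


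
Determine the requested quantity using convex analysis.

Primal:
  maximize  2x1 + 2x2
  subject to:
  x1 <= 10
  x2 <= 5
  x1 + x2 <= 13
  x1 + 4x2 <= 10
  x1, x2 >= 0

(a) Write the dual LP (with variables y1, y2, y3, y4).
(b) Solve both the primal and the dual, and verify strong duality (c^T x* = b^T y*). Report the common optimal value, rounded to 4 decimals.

The standard primal-dual pair for 'max c^T x s.t. A x <= b, x >= 0' is:
  Dual:  min b^T y  s.t.  A^T y >= c,  y >= 0.

So the dual LP is:
  minimize  10y1 + 5y2 + 13y3 + 10y4
  subject to:
    y1 + y3 + y4 >= 2
    y2 + y3 + 4y4 >= 2
    y1, y2, y3, y4 >= 0

Solving the primal: x* = (10, 0).
  primal value c^T x* = 20.
Solving the dual: y* = (1.5, 0, 0, 0.5).
  dual value b^T y* = 20.
Strong duality: c^T x* = b^T y*. Confirmed.

20


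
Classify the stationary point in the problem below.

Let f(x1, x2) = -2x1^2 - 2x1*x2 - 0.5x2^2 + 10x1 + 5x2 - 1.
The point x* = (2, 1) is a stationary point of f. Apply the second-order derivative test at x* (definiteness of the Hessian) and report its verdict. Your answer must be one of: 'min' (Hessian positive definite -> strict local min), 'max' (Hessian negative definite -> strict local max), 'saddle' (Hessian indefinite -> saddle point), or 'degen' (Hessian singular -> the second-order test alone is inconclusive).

Compute the Hessian H = grad^2 f:
  H = [[-4, -2], [-2, -1]]
Verify stationarity: grad f(x*) = H x* + g = (0, 0).
Eigenvalues of H: -5, 0.
H has a zero eigenvalue (singular; negative semidefinite but not definite), so H is neither positive definite, negative definite, nor indefinite. The second-order test alone is inconclusive -> degen.
(Indeed, f is constant along the null direction of H through x*, so x* is not a strict local extremum.)

degen


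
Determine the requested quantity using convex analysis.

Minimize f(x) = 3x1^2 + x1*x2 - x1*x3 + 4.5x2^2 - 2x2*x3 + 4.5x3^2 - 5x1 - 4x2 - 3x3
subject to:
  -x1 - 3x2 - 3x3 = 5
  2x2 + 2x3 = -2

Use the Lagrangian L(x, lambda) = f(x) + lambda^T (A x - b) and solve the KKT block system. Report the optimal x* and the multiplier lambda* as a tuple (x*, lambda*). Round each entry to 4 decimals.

Form the Lagrangian:
  L(x, lambda) = (1/2) x^T Q x + c^T x + lambda^T (A x - b)
Stationarity (grad_x L = 0): Q x + c + A^T lambda = 0.
Primal feasibility: A x = b.

This gives the KKT block system:
  [ Q   A^T ] [ x     ]   [-c ]
  [ A    0  ] [ lambda ] = [ b ]

Solving the linear system:
  x*      = (-2, -0.2727, -0.7273)
  lambda* = (-16.5455, -21.3182)
  f(x*)   = 26.6818

x* = (-2, -0.2727, -0.7273), lambda* = (-16.5455, -21.3182)


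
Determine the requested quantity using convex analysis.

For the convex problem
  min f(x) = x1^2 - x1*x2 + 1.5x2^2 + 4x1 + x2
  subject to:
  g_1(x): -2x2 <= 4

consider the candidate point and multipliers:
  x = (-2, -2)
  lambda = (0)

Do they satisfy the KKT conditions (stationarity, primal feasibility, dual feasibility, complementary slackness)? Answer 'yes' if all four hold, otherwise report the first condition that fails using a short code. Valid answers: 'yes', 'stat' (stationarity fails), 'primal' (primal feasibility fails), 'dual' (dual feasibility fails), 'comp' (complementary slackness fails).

Gradient of f: grad f(x) = Q x + c = (2, -3)
Constraint values g_i(x) = a_i^T x - b_i:
  g_1((-2, -2)) = 0
Stationarity residual: grad f(x) + sum_i lambda_i a_i = (2, -3)
  -> stationarity FAILS
Primal feasibility (all g_i <= 0): OK
Dual feasibility (all lambda_i >= 0): OK
Complementary slackness (lambda_i * g_i(x) = 0 for all i): OK

Verdict: the first failing condition is stationarity -> stat.

stat


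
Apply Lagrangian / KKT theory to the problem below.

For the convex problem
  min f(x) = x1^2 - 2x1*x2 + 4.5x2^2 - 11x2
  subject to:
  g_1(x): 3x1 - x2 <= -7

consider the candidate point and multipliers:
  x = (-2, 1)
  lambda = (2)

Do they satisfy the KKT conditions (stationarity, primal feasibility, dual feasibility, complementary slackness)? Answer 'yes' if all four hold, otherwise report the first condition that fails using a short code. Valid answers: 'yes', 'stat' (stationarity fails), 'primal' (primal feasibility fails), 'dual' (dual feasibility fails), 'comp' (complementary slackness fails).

Gradient of f: grad f(x) = Q x + c = (-6, 2)
Constraint values g_i(x) = a_i^T x - b_i:
  g_1((-2, 1)) = 0
Stationarity residual: grad f(x) + sum_i lambda_i a_i = (0, 0)
  -> stationarity OK
Primal feasibility (all g_i <= 0): OK
Dual feasibility (all lambda_i >= 0): OK
Complementary slackness (lambda_i * g_i(x) = 0 for all i): OK

Verdict: yes, KKT holds.

yes


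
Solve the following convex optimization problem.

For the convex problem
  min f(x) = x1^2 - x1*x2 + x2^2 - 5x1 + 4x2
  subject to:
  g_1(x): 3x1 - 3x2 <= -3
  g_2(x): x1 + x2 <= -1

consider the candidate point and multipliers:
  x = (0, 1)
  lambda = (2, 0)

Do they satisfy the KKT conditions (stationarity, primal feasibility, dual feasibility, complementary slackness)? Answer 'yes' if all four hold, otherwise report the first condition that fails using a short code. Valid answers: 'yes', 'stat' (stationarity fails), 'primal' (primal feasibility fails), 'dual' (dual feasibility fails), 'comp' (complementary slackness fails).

Gradient of f: grad f(x) = Q x + c = (-6, 6)
Constraint values g_i(x) = a_i^T x - b_i:
  g_1((0, 1)) = 0
  g_2((0, 1)) = 2
Stationarity residual: grad f(x) + sum_i lambda_i a_i = (0, 0)
  -> stationarity OK
Primal feasibility (all g_i <= 0): FAILS
Dual feasibility (all lambda_i >= 0): OK
Complementary slackness (lambda_i * g_i(x) = 0 for all i): OK

Verdict: the first failing condition is primal_feasibility -> primal.

primal


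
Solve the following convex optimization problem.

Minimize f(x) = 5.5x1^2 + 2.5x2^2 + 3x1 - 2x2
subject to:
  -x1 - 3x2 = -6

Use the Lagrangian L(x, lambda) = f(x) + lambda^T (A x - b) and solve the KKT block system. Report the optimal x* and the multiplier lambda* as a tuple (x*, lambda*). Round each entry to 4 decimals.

Form the Lagrangian:
  L(x, lambda) = (1/2) x^T Q x + c^T x + lambda^T (A x - b)
Stationarity (grad_x L = 0): Q x + c + A^T lambda = 0.
Primal feasibility: A x = b.

This gives the KKT block system:
  [ Q   A^T ] [ x     ]   [-c ]
  [ A    0  ] [ lambda ] = [ b ]

Solving the linear system:
  x*      = (-0.0288, 2.0096)
  lambda* = (2.6827)
  f(x*)   = 5.9952

x* = (-0.0288, 2.0096), lambda* = (2.6827)


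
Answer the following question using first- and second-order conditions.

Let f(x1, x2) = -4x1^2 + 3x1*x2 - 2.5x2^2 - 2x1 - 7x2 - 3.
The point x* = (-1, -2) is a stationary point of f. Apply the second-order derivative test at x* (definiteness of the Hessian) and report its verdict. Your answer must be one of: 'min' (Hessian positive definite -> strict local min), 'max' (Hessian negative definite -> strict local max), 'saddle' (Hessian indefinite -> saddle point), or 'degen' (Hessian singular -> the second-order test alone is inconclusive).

Compute the Hessian H = grad^2 f:
  H = [[-8, 3], [3, -5]]
Verify stationarity: grad f(x*) = H x* + g = (0, 0).
Eigenvalues of H: -9.8541, -3.1459.
Both eigenvalues < 0, so H is negative definite -> x* is a strict local max.

max


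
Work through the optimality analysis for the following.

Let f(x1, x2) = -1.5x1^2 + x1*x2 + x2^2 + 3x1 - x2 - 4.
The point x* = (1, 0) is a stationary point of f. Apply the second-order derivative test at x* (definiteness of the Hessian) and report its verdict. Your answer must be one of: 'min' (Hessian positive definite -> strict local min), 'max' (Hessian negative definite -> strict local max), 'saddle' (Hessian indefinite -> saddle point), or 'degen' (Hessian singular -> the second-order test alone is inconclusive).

Compute the Hessian H = grad^2 f:
  H = [[-3, 1], [1, 2]]
Verify stationarity: grad f(x*) = H x* + g = (0, 0).
Eigenvalues of H: -3.1926, 2.1926.
Eigenvalues have mixed signs, so H is indefinite -> x* is a saddle point.

saddle


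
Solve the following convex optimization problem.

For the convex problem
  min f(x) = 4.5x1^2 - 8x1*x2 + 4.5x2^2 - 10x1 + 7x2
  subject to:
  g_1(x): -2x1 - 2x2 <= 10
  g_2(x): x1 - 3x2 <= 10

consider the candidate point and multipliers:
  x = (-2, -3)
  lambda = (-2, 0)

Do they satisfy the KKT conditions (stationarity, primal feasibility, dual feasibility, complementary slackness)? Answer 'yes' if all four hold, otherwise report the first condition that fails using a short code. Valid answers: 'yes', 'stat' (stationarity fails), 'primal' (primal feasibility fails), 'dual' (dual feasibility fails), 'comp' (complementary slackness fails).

Gradient of f: grad f(x) = Q x + c = (-4, -4)
Constraint values g_i(x) = a_i^T x - b_i:
  g_1((-2, -3)) = 0
  g_2((-2, -3)) = -3
Stationarity residual: grad f(x) + sum_i lambda_i a_i = (0, 0)
  -> stationarity OK
Primal feasibility (all g_i <= 0): OK
Dual feasibility (all lambda_i >= 0): FAILS
Complementary slackness (lambda_i * g_i(x) = 0 for all i): OK

Verdict: the first failing condition is dual_feasibility -> dual.

dual


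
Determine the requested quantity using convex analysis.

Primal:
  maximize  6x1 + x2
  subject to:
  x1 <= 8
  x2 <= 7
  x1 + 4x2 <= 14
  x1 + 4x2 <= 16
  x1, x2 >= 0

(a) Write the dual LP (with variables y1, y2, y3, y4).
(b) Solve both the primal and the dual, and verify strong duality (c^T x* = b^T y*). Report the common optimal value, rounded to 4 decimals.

The standard primal-dual pair for 'max c^T x s.t. A x <= b, x >= 0' is:
  Dual:  min b^T y  s.t.  A^T y >= c,  y >= 0.

So the dual LP is:
  minimize  8y1 + 7y2 + 14y3 + 16y4
  subject to:
    y1 + y3 + y4 >= 6
    y2 + 4y3 + 4y4 >= 1
    y1, y2, y3, y4 >= 0

Solving the primal: x* = (8, 1.5).
  primal value c^T x* = 49.5.
Solving the dual: y* = (5.75, 0, 0.25, 0).
  dual value b^T y* = 49.5.
Strong duality: c^T x* = b^T y*. Confirmed.

49.5


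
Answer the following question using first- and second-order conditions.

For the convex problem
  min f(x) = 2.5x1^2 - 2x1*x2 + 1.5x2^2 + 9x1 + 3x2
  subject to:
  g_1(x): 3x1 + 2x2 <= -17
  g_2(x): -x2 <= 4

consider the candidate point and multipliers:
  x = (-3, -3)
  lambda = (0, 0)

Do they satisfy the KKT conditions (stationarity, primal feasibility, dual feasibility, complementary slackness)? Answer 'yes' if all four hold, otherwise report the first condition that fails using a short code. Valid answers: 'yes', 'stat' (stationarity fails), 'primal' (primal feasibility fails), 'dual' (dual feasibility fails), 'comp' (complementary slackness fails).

Gradient of f: grad f(x) = Q x + c = (0, 0)
Constraint values g_i(x) = a_i^T x - b_i:
  g_1((-3, -3)) = 2
  g_2((-3, -3)) = -1
Stationarity residual: grad f(x) + sum_i lambda_i a_i = (0, 0)
  -> stationarity OK
Primal feasibility (all g_i <= 0): FAILS
Dual feasibility (all lambda_i >= 0): OK
Complementary slackness (lambda_i * g_i(x) = 0 for all i): OK

Verdict: the first failing condition is primal_feasibility -> primal.

primal


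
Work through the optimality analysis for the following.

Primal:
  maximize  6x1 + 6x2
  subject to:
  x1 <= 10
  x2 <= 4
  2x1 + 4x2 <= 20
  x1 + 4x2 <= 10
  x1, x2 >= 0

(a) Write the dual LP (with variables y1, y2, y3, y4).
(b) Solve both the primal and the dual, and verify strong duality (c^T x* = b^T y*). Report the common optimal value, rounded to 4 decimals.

The standard primal-dual pair for 'max c^T x s.t. A x <= b, x >= 0' is:
  Dual:  min b^T y  s.t.  A^T y >= c,  y >= 0.

So the dual LP is:
  minimize  10y1 + 4y2 + 20y3 + 10y4
  subject to:
    y1 + 2y3 + y4 >= 6
    y2 + 4y3 + 4y4 >= 6
    y1, y2, y3, y4 >= 0

Solving the primal: x* = (10, 0).
  primal value c^T x* = 60.
Solving the dual: y* = (4.5, 0, 0, 1.5).
  dual value b^T y* = 60.
Strong duality: c^T x* = b^T y*. Confirmed.

60


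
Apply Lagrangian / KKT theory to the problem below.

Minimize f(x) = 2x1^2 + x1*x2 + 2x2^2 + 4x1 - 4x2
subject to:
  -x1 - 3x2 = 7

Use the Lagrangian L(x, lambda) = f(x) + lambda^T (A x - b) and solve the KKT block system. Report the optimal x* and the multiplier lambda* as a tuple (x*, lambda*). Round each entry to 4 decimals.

Form the Lagrangian:
  L(x, lambda) = (1/2) x^T Q x + c^T x + lambda^T (A x - b)
Stationarity (grad_x L = 0): Q x + c + A^T lambda = 0.
Primal feasibility: A x = b.

This gives the KKT block system:
  [ Q   A^T ] [ x     ]   [-c ]
  [ A    0  ] [ lambda ] = [ b ]

Solving the linear system:
  x*      = (-1.6176, -1.7941)
  lambda* = (-4.2647)
  f(x*)   = 15.2794

x* = (-1.6176, -1.7941), lambda* = (-4.2647)


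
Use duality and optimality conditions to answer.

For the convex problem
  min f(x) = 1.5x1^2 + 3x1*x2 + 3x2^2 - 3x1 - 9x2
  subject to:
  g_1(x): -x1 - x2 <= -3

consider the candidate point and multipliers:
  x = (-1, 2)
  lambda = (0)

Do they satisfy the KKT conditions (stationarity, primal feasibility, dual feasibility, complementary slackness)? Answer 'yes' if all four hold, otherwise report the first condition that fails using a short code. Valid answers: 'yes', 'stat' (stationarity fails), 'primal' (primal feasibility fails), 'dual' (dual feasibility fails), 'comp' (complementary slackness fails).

Gradient of f: grad f(x) = Q x + c = (0, 0)
Constraint values g_i(x) = a_i^T x - b_i:
  g_1((-1, 2)) = 2
Stationarity residual: grad f(x) + sum_i lambda_i a_i = (0, 0)
  -> stationarity OK
Primal feasibility (all g_i <= 0): FAILS
Dual feasibility (all lambda_i >= 0): OK
Complementary slackness (lambda_i * g_i(x) = 0 for all i): OK

Verdict: the first failing condition is primal_feasibility -> primal.

primal


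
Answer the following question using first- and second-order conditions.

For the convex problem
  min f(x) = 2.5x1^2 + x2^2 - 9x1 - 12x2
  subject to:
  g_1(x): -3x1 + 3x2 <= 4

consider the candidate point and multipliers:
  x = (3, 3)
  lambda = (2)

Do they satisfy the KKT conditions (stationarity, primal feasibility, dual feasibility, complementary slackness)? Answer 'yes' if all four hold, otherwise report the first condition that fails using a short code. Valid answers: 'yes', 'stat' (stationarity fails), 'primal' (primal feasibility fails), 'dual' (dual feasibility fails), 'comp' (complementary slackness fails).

Gradient of f: grad f(x) = Q x + c = (6, -6)
Constraint values g_i(x) = a_i^T x - b_i:
  g_1((3, 3)) = -4
Stationarity residual: grad f(x) + sum_i lambda_i a_i = (0, 0)
  -> stationarity OK
Primal feasibility (all g_i <= 0): OK
Dual feasibility (all lambda_i >= 0): OK
Complementary slackness (lambda_i * g_i(x) = 0 for all i): FAILS

Verdict: the first failing condition is complementary_slackness -> comp.

comp


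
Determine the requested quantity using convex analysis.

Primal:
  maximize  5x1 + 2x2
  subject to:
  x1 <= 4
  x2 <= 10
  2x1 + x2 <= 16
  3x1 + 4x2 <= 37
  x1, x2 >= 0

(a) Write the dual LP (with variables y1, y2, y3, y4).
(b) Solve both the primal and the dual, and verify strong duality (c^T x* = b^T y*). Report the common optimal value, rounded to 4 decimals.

The standard primal-dual pair for 'max c^T x s.t. A x <= b, x >= 0' is:
  Dual:  min b^T y  s.t.  A^T y >= c,  y >= 0.

So the dual LP is:
  minimize  4y1 + 10y2 + 16y3 + 37y4
  subject to:
    y1 + 2y3 + 3y4 >= 5
    y2 + y3 + 4y4 >= 2
    y1, y2, y3, y4 >= 0

Solving the primal: x* = (4, 6.25).
  primal value c^T x* = 32.5.
Solving the dual: y* = (3.5, 0, 0, 0.5).
  dual value b^T y* = 32.5.
Strong duality: c^T x* = b^T y*. Confirmed.

32.5


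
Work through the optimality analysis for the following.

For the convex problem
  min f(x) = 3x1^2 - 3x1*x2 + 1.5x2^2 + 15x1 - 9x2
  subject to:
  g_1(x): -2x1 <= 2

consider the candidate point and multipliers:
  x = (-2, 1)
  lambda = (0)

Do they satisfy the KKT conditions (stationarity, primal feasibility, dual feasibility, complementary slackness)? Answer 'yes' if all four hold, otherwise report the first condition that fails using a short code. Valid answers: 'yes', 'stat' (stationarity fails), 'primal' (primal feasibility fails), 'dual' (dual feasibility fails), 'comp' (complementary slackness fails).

Gradient of f: grad f(x) = Q x + c = (0, 0)
Constraint values g_i(x) = a_i^T x - b_i:
  g_1((-2, 1)) = 2
Stationarity residual: grad f(x) + sum_i lambda_i a_i = (0, 0)
  -> stationarity OK
Primal feasibility (all g_i <= 0): FAILS
Dual feasibility (all lambda_i >= 0): OK
Complementary slackness (lambda_i * g_i(x) = 0 for all i): OK

Verdict: the first failing condition is primal_feasibility -> primal.

primal
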